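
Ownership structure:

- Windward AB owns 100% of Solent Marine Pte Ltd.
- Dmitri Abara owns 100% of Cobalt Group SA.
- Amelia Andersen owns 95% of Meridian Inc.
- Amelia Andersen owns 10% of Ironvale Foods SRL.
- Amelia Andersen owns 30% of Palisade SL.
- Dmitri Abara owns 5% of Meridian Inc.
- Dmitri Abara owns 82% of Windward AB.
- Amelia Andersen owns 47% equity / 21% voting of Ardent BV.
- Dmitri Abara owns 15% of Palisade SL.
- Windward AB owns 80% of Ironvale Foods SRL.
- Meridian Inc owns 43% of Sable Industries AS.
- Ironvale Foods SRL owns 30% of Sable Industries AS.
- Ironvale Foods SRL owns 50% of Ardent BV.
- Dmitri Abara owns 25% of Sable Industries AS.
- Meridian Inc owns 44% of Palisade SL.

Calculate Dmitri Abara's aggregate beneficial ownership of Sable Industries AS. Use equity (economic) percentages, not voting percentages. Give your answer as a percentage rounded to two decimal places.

Dmitri reaches Sable along 3 paths.
Via Windward → Ironvale: 82% × 80% × 30% = 19.68%.
Via Meridian: 5% × 43% = 2.15%.
Direct stake: 25% = 25%.
Total: 19.68% + 2.15% + 25% = 46.83%.

46.83%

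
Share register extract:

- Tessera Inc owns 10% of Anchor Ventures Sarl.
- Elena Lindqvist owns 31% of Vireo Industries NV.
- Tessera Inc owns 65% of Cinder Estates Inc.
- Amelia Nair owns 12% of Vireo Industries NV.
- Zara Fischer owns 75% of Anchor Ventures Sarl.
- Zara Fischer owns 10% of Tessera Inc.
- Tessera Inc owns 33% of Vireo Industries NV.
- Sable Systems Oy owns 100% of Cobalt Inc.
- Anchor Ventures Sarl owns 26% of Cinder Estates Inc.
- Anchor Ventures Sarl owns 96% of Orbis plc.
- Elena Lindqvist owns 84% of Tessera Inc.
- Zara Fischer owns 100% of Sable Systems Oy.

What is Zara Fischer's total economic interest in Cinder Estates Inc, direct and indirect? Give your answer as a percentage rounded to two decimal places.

Zara reaches Cinder along 3 paths.
Via Tessera → Anchor: 10% × 10% × 26% = 0.26%.
Via Anchor: 75% × 26% = 19.5%.
Via Tessera: 10% × 65% = 6.5%.
Total: 0.26% + 19.5% + 6.5% = 26.26%.

26.26%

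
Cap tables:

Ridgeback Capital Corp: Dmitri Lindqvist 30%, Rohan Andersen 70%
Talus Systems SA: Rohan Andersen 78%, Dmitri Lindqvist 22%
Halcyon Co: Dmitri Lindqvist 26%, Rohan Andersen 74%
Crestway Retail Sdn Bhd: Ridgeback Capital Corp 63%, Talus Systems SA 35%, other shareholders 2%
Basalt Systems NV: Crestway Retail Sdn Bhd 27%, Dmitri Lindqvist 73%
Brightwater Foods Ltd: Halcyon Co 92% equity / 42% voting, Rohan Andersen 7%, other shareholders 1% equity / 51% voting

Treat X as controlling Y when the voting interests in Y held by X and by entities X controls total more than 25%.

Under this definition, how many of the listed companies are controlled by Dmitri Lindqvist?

5

Dmitri holds 30% of Ridgeback, so Dmitri controls Ridgeback.
Dmitri holds 26% of Halcyon, so Dmitri controls Halcyon.
Ridgeback holds 63% of Crestway, so Dmitri controls Crestway.
Crestway and Dmitri together hold 27% + 73% = 100% of Basalt, so Dmitri controls Basalt.
Halcyon holds 42% of Brightwater, so Dmitri controls Brightwater.
No other company's threshold is met.
Dmitri controls 5 companies.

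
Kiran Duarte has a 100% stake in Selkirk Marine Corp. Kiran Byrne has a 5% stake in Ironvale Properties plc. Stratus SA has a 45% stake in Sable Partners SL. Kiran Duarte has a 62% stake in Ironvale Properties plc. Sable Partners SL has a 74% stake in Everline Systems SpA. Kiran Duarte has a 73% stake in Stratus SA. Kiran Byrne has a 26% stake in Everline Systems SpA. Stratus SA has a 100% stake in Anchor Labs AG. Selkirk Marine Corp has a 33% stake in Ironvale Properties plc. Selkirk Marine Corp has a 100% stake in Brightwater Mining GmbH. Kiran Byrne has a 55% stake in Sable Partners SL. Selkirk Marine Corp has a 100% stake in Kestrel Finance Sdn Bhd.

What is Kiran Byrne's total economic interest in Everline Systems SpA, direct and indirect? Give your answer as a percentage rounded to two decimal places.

66.70%

Kiran Byrne reaches Everline along 2 paths.
Direct stake: 26% = 26%.
Via Sable: 55% × 74% = 40.7%.
Total: 26% + 40.7% = 66.7%.
Rounded: 66.70%.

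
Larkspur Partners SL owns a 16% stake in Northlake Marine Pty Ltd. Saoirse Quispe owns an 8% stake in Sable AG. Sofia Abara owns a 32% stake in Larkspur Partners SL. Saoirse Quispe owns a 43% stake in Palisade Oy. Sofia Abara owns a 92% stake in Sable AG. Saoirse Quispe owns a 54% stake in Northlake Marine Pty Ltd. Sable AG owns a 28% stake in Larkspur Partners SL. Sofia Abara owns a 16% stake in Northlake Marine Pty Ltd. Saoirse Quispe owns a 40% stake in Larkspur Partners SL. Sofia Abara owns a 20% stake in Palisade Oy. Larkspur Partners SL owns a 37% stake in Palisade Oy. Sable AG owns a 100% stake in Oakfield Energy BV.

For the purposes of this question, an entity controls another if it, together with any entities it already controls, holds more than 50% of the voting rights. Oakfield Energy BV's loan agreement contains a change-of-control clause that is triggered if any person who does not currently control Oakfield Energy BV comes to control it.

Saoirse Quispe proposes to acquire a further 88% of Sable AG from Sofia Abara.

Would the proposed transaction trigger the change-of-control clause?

The purchase adds only to Saoirse's holdings (Sofia's stake shrinks), so Saoirse is the only person who could newly come to control Oakfield.
Saoirse holds 54% of Northlake, so Saoirse controls Northlake.
Neither Saoirse nor any entity Saoirse controls holds any voting interest in Oakfield.
So before the transaction, Saoirse does not control Oakfield.
After the purchase, Saoirse's direct stake in Sable rises to 8% + 88% = 96%, and Sofia's stake falls to 4%.
Saoirse holds 96% of Sable, so Saoirse controls Sable.
Sable holds 100% of Oakfield, so Saoirse controls Oakfield.
Saoirse did not control Oakfield before and does after, so the clause is triggered.

Yes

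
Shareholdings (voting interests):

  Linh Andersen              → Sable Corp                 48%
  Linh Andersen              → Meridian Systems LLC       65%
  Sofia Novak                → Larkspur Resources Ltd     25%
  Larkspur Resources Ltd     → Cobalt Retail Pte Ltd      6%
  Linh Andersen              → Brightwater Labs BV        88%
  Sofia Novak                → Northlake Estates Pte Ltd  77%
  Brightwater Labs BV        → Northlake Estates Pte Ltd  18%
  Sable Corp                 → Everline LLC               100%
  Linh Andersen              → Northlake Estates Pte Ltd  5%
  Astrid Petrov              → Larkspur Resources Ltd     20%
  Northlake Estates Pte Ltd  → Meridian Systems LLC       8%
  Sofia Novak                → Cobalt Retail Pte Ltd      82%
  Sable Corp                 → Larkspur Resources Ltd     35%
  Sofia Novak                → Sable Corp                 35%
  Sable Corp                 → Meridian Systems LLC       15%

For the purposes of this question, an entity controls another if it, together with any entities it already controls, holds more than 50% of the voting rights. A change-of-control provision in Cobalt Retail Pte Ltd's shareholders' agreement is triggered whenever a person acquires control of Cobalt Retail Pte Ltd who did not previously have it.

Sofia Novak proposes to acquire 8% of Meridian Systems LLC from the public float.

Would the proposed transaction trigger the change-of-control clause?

No

The purchase changes only Sofia's holdings, so Sofia is the only person who could newly come to control Cobalt.
Sofia holds 82% of Cobalt, so Sofia controls Cobalt.
So Sofia already controls Cobalt before the transaction.
After the purchase, Sofia holds 8% of Meridian directly.
Sofia controlled Cobalt already, so this is not a new person acquiring control; every other person's position is unchanged or reduced.
No new person acquires control, so the clause is not triggered.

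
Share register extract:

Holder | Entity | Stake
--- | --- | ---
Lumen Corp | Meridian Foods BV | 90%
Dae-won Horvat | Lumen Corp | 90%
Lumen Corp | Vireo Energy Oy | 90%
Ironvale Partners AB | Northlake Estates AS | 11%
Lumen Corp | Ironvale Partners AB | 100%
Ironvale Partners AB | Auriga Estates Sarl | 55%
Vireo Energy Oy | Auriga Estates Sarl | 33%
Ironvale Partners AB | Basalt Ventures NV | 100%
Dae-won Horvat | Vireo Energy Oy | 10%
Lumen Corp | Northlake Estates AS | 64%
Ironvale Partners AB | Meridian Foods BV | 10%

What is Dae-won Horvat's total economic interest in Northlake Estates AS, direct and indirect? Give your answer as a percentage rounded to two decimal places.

67.50%

Dae-won reaches Northlake along 2 paths.
Via Lumen → Ironvale: 90% × 100% × 11% = 9.9%.
Via Lumen: 90% × 64% = 57.6%.
Total: 9.9% + 57.6% = 67.5%.
Rounded: 67.50%.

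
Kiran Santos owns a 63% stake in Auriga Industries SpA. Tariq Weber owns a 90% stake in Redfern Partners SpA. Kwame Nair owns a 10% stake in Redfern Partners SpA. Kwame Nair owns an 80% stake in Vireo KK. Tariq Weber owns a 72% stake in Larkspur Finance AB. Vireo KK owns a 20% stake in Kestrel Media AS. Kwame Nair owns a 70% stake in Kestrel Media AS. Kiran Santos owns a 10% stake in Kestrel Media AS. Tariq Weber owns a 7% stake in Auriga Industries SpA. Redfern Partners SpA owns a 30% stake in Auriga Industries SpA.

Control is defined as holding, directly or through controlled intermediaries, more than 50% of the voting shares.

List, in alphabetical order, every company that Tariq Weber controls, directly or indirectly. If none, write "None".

Larkspur Finance AB, Redfern Partners SpA

Tariq holds 90% of Redfern, so Tariq controls Redfern.
Tariq holds 72% of Larkspur, so Tariq controls Larkspur.
No other company's threshold is met.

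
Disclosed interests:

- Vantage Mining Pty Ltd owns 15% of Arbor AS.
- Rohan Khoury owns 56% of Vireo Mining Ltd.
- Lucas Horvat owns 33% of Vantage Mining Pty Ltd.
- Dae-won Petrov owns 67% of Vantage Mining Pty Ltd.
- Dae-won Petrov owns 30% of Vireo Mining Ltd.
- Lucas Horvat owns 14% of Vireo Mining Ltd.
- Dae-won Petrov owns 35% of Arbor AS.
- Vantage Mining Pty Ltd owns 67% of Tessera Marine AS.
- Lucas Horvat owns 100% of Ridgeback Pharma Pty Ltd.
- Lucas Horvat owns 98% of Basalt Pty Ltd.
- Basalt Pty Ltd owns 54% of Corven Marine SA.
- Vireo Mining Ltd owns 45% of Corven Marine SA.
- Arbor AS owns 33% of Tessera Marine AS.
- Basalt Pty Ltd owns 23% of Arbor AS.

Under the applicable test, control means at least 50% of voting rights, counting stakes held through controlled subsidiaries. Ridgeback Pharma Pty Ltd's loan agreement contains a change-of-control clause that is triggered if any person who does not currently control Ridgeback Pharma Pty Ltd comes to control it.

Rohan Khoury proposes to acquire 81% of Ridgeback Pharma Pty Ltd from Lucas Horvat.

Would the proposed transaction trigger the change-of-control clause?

The purchase adds only to Rohan's holdings (Lucas's stake shrinks), so Rohan is the only person who could newly come to control Ridgeback.
Rohan holds 56% of Vireo, so Rohan controls Vireo.
Neither Rohan nor any entity Rohan controls holds any voting interest in Ridgeback.
So before the transaction, Rohan does not control Ridgeback.
After the purchase, Rohan holds 81% of Ridgeback directly, and Lucas's stake falls to 19%.
Rohan holds 81% of Ridgeback, so Rohan controls Ridgeback.
Rohan did not control Ridgeback before and does after, so the clause is triggered.

Yes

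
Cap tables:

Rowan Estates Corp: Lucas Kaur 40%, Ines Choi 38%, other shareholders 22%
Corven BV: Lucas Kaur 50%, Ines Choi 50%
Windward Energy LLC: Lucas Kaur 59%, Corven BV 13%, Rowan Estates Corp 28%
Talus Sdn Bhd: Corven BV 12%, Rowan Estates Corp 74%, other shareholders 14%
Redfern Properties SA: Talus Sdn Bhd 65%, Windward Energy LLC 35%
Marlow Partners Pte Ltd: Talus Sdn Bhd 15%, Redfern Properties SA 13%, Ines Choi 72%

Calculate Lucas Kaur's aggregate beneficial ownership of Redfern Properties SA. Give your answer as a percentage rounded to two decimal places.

49.99%

Lucas reaches Redfern along 5 paths.
Via Corven → Talus: 50% × 12% × 65% = 3.9%.
Via Rowan → Talus: 40% × 74% × 65% = 19.24%.
Via Windward: 59% × 35% = 20.65%.
Via Corven → Windward: 50% × 13% × 35% = 2.275%.
Via Rowan → Windward: 40% × 28% × 35% = 3.92%.
Total: 3.9% + 19.24% + 20.65% + 2.275% + 3.92% = 49.985%.
Rounded: 49.99%.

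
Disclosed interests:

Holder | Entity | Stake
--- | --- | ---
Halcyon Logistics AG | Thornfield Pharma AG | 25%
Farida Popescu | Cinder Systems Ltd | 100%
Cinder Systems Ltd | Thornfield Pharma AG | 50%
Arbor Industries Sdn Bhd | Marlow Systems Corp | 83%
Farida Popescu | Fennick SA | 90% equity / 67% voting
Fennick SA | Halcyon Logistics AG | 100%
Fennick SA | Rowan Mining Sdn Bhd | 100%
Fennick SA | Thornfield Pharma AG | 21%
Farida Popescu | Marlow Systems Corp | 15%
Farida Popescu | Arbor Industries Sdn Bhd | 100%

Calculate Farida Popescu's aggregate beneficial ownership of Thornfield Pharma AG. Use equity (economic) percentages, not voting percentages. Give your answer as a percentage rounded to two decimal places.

Farida reaches Thornfield along 3 paths.
Via Cinder: 100% × 50% = 50%.
Via Fennick → Halcyon: 90% × 100% × 25% = 22.5%.
Via Fennick: 90% × 21% = 18.9%.
Total: 50% + 22.5% + 18.9% = 91.4%.
Rounded: 91.40%.

91.40%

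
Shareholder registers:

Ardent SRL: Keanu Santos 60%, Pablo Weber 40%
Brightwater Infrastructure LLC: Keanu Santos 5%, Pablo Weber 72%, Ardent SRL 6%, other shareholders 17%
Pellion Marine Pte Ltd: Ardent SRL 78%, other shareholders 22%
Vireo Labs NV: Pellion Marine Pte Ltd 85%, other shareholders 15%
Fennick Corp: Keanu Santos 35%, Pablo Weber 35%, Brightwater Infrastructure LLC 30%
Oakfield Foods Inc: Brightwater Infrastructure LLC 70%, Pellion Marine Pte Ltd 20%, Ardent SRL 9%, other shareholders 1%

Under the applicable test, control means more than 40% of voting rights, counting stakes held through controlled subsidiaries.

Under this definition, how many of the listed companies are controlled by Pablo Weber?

Pablo holds 72% of Brightwater, so Pablo controls Brightwater.
Pablo and Brightwater together hold 35% + 30% = 65% of Fennick, so Pablo controls Fennick.
Brightwater holds 70% of Oakfield, so Pablo controls Oakfield.
No other company's threshold is met.
Pablo controls 3 companies.

3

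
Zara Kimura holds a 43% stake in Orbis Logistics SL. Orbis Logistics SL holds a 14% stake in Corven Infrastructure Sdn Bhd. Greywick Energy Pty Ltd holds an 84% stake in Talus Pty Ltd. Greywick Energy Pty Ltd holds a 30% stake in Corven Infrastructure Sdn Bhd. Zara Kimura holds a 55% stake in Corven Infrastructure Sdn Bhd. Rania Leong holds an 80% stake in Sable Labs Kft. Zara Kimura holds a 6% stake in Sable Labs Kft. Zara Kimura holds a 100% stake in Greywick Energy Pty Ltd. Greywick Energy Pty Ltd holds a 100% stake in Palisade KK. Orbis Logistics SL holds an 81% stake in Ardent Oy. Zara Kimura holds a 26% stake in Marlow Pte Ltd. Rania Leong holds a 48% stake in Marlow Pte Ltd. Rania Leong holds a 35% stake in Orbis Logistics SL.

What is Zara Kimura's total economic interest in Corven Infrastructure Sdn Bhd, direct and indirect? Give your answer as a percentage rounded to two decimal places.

91.02%

Zara reaches Corven along 3 paths.
Direct stake: 55% = 55%.
Via Greywick: 100% × 30% = 30%.
Via Orbis: 43% × 14% = 6.02%.
Total: 55% + 30% + 6.02% = 91.02%.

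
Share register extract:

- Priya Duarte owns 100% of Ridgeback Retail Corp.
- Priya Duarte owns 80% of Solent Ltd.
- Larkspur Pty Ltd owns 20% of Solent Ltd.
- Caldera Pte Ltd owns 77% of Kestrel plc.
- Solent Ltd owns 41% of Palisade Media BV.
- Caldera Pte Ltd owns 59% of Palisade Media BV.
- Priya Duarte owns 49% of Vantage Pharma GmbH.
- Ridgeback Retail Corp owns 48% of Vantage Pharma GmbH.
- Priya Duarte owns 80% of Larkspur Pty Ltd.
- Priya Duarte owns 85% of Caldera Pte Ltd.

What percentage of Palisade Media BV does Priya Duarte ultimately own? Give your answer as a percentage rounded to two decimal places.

Priya reaches Palisade along 3 paths.
Via Caldera: 85% × 59% = 50.15%.
Via Larkspur → Solent: 80% × 20% × 41% = 6.56%.
Via Solent: 80% × 41% = 32.8%.
Total: 50.15% + 6.56% + 32.8% = 89.51%.

89.51%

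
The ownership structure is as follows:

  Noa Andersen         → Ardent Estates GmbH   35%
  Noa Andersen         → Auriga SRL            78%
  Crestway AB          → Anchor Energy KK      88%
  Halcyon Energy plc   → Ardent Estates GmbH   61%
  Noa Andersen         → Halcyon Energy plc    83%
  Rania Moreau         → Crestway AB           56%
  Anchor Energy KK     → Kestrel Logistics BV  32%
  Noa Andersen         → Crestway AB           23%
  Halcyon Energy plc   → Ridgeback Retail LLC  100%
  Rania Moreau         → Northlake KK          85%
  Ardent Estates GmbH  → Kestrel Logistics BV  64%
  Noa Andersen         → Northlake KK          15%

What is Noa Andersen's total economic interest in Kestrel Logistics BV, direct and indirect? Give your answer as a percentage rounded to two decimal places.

61.28%

Noa reaches Kestrel along 3 paths.
Via Halcyon → Ardent: 83% × 61% × 64% = 32.4032%.
Via Ardent: 35% × 64% = 22.4%.
Via Crestway → Anchor: 23% × 88% × 32% = 6.4768%.
Total: 32.4032% + 22.4% + 6.4768% = 61.28%.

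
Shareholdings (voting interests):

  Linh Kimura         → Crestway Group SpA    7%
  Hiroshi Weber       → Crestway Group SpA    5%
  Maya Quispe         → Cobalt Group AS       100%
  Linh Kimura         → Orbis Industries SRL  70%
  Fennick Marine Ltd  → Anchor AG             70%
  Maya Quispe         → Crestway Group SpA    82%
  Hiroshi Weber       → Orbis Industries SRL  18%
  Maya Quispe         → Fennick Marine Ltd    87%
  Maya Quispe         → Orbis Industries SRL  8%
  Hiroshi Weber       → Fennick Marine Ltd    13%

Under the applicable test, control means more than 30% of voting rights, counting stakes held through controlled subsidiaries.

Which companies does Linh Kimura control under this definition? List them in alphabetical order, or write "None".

Orbis Industries SRL

Linh holds 70% of Orbis, so Linh controls Orbis.
No other company's threshold is met.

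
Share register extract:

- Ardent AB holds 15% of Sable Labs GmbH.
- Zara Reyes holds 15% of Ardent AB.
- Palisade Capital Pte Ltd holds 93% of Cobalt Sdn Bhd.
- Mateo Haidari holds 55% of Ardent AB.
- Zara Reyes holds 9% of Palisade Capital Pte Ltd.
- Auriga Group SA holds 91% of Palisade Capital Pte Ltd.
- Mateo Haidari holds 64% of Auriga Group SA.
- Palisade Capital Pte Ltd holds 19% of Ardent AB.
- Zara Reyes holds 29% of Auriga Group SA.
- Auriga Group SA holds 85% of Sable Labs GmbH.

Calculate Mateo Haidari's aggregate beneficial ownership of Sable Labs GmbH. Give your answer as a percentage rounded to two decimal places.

64.31%

Mateo reaches Sable along 3 paths.
Via Auriga → Palisade → Ardent: 64% × 91% × 19% × 15% = 1.65984%.
Via Ardent: 55% × 15% = 8.25%.
Via Auriga: 64% × 85% = 54.4%.
Total: 1.65984% + 8.25% + 54.4% = 64.30984%.
Rounded: 64.31%.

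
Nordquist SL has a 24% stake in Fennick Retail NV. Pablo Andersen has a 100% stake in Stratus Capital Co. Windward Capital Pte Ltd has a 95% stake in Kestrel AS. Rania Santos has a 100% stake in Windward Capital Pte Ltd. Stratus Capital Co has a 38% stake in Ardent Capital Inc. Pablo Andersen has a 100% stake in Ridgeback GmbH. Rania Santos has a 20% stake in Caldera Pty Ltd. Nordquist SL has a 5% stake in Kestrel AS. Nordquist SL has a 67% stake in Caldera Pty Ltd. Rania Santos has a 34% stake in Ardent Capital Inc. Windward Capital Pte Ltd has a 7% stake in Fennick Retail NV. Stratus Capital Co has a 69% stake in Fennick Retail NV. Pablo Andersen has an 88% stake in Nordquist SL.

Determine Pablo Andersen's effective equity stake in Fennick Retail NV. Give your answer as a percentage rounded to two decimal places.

Pablo reaches Fennick along 2 paths.
Via Nordquist: 88% × 24% = 21.12%.
Via Stratus: 100% × 69% = 69%.
Total: 21.12% + 69% = 90.12%.

90.12%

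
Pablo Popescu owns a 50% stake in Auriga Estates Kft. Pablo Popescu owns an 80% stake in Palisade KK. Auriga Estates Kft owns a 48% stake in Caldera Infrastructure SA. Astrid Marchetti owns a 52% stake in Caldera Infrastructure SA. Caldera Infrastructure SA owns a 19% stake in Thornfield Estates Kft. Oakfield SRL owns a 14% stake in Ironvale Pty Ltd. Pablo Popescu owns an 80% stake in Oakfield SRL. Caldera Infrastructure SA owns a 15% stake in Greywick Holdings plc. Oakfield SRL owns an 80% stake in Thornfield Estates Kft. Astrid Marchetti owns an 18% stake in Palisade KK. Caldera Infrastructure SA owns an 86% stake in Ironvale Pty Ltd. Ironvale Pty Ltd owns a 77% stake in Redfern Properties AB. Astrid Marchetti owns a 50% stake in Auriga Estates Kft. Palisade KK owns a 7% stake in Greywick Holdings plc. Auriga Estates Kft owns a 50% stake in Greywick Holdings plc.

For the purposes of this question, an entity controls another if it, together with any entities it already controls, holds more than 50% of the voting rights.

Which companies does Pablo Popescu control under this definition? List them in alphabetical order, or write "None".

Pablo holds 80% of Oakfield, so Pablo controls Oakfield.
Pablo holds 80% of Palisade, so Pablo controls Palisade.
Oakfield holds 80% of Thornfield, so Pablo controls Thornfield.
No other company's threshold is met.

Oakfield SRL, Palisade KK, Thornfield Estates Kft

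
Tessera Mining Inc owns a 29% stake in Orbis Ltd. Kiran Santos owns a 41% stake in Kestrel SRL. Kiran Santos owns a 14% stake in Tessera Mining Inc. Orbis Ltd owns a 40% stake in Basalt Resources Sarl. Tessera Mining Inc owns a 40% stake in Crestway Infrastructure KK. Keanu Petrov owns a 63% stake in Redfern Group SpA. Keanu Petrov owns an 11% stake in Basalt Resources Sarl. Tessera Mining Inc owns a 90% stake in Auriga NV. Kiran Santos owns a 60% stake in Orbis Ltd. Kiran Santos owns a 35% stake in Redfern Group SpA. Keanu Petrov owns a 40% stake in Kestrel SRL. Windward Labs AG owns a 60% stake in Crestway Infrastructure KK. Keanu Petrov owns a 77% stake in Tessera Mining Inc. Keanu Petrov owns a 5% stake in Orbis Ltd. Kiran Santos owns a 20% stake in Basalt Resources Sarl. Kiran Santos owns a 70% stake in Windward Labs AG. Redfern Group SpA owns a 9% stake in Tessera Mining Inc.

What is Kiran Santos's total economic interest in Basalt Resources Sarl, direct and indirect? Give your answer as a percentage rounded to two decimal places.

Kiran reaches Basalt along 4 paths.
Via Orbis: 60% × 40% = 24%.
Via Tessera → Orbis: 14% × 29% × 40% = 1.624%.
Via Redfern → Tessera → Orbis: 35% × 9% × 29% × 40% = 0.3654%.
Direct stake: 20% = 20%.
Total: 24% + 1.624% + 0.3654% + 20% = 45.9894%.
Rounded: 45.99%.

45.99%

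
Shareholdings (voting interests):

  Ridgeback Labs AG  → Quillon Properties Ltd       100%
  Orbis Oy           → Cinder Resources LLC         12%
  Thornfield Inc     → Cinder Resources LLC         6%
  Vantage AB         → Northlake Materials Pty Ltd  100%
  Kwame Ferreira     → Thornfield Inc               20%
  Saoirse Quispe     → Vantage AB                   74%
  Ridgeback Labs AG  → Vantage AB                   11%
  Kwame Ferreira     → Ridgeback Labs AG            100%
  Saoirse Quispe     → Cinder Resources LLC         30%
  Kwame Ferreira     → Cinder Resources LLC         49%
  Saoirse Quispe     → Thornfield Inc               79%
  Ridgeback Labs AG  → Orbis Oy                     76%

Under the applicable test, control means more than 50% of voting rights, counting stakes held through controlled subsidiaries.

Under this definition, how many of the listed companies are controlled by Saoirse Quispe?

3

Saoirse holds 79% of Thornfield, so Saoirse controls Thornfield.
Saoirse holds 74% of Vantage, so Saoirse controls Vantage.
Vantage holds 100% of Northlake, so Saoirse controls Northlake.
No other company's threshold is met.
Saoirse controls 3 companies.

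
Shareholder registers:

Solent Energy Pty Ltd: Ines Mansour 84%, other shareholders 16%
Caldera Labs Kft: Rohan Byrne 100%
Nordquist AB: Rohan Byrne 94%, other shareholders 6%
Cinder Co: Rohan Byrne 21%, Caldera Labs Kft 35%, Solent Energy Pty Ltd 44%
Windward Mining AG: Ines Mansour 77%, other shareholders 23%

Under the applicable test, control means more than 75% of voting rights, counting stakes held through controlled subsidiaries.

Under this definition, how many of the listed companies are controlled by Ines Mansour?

Ines holds 84% of Solent, so Ines controls Solent.
Ines holds 77% of Windward, so Ines controls Windward.
No other company's threshold is met.
Ines controls 2 companies.

2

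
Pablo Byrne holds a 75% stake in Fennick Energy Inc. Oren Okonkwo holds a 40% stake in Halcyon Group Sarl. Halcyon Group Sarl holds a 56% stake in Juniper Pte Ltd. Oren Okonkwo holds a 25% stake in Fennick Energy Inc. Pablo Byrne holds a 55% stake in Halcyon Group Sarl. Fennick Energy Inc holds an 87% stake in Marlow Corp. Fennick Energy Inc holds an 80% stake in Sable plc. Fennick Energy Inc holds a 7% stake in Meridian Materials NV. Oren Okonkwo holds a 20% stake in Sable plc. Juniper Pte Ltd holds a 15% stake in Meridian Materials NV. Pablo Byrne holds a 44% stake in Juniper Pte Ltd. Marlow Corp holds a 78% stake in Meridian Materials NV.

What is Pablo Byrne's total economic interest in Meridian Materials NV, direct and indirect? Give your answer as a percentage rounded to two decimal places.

Pablo reaches Meridian along 4 paths.
Via Halcyon → Juniper: 55% × 56% × 15% = 4.62%.
Via Juniper: 44% × 15% = 6.6%.
Via Fennick: 75% × 7% = 5.25%.
Via Fennick → Marlow: 75% × 87% × 78% = 50.895%.
Total: 4.62% + 6.6% + 5.25% + 50.895% = 67.365%.
Rounded: 67.37%.

67.37%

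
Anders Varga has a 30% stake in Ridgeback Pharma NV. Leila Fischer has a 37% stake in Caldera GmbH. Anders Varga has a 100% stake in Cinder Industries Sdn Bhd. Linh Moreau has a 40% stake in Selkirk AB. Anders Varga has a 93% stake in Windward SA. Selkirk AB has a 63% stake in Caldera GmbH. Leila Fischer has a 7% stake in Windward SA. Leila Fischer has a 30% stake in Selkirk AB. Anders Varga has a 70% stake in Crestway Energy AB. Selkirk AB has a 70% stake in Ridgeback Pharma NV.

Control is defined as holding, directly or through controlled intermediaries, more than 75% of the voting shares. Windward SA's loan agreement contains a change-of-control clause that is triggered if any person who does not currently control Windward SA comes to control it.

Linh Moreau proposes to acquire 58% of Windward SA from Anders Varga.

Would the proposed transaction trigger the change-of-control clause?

No

The purchase adds only to Linh's holdings (Anders's stake shrinks), so Linh is the only person who could newly come to control Windward.
Linh's largest direct stake is 40% in Selkirk, which does not meet the threshold, so Linh controls no company.
Neither Linh nor any entity Linh controls holds any voting interest in Windward.
So before the transaction, Linh does not control Windward.
After the purchase, Linh holds 58% of Windward directly, and Anders's stake falls to 35%.
After the transaction, Linh's side holds 58% of Windward, not > 75%, so Linh still does not control Windward.
No new person acquires control, so the clause is not triggered.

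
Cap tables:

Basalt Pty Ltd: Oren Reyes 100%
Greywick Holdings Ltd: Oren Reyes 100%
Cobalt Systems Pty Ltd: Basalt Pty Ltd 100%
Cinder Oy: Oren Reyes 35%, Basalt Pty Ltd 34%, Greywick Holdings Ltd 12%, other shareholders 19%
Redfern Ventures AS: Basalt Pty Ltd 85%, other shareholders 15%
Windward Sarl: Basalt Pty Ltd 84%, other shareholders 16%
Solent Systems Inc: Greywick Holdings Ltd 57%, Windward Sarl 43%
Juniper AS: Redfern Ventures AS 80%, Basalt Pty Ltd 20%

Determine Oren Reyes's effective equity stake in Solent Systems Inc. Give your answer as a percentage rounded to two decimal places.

93.12%

Oren reaches Solent along 2 paths.
Via Greywick: 100% × 57% = 57%.
Via Basalt → Windward: 100% × 84% × 43% = 36.12%.
Total: 57% + 36.12% = 93.12%.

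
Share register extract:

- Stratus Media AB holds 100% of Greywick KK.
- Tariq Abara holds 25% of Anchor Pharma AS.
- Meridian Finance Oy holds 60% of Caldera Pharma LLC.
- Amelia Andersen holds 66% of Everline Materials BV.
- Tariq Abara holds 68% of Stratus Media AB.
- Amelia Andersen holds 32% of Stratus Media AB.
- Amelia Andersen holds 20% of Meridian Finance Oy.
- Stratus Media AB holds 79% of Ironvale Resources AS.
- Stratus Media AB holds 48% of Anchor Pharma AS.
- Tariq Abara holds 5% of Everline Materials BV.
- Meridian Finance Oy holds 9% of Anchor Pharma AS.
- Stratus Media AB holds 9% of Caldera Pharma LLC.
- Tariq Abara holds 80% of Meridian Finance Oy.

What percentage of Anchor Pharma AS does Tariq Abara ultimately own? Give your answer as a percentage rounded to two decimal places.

64.84%

Tariq reaches Anchor along 3 paths.
Via Meridian: 80% × 9% = 7.2%.
Via Stratus: 68% × 48% = 32.64%.
Direct stake: 25% = 25%.
Total: 7.2% + 32.64% + 25% = 64.84%.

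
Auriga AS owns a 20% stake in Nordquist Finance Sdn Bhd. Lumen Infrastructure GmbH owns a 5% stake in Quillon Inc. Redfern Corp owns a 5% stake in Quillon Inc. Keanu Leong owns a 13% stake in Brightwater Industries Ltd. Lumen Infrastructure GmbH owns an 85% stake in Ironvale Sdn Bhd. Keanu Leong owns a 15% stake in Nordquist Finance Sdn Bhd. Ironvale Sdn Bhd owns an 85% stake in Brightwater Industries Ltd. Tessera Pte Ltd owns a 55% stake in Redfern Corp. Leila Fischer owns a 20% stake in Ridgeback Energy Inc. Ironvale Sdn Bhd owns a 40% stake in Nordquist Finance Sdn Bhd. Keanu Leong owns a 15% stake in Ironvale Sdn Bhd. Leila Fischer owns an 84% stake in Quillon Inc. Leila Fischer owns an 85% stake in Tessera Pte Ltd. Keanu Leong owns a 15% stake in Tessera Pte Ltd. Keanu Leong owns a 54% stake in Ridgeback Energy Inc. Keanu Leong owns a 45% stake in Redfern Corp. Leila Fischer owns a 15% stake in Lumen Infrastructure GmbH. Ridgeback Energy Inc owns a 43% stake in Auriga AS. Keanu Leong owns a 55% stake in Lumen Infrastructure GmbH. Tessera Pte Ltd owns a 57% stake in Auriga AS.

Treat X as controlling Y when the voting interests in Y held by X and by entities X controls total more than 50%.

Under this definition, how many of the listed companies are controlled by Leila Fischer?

4

Leila holds 85% of Tessera, so Leila controls Tessera.
Tessera holds 55% of Redfern, so Leila controls Redfern.
Leila and Redfern together hold 84% + 5% = 89% of Quillon, so Leila controls Quillon.
Tessera holds 57% of Auriga, so Leila controls Auriga.
No other company's threshold is met.
Leila controls 4 companies.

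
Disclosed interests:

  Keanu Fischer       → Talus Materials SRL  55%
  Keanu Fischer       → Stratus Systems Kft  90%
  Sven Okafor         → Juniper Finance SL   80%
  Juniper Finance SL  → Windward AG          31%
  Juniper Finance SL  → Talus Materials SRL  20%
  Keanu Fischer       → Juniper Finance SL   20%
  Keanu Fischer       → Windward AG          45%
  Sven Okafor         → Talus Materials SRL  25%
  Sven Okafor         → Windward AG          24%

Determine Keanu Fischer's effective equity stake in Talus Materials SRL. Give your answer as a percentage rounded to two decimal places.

59.00%

Keanu reaches Talus along 2 paths.
Direct stake: 55% = 55%.
Via Juniper: 20% × 20% = 4%.
Total: 55% + 4% = 59%.
Rounded: 59.00%.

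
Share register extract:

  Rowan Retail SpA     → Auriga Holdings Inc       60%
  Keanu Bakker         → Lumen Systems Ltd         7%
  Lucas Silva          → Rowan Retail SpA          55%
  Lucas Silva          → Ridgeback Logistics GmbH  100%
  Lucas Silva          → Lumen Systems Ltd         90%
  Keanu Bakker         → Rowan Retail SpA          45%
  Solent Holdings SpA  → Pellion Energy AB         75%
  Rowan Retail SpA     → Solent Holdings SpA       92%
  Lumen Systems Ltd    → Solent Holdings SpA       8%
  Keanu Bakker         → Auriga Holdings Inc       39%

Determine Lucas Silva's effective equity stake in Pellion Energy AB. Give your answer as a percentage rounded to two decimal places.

Lucas reaches Pellion along 2 paths.
Via Rowan → Solent: 55% × 92% × 75% = 37.95%.
Via Lumen → Solent: 90% × 8% × 75% = 5.4%.
Total: 37.95% + 5.4% = 43.35%.

43.35%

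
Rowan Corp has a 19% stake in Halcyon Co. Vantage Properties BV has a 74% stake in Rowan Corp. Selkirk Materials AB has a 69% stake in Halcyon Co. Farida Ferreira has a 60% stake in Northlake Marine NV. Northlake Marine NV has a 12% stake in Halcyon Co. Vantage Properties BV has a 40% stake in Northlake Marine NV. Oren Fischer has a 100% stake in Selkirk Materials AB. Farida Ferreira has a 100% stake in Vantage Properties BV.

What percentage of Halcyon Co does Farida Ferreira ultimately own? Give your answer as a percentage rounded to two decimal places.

26.06%

Farida reaches Halcyon along 3 paths.
Via Vantage → Rowan: 100% × 74% × 19% = 14.06%.
Via Northlake: 60% × 12% = 7.2%.
Via Vantage → Northlake: 100% × 40% × 12% = 4.8%.
Total: 14.06% + 7.2% + 4.8% = 26.06%.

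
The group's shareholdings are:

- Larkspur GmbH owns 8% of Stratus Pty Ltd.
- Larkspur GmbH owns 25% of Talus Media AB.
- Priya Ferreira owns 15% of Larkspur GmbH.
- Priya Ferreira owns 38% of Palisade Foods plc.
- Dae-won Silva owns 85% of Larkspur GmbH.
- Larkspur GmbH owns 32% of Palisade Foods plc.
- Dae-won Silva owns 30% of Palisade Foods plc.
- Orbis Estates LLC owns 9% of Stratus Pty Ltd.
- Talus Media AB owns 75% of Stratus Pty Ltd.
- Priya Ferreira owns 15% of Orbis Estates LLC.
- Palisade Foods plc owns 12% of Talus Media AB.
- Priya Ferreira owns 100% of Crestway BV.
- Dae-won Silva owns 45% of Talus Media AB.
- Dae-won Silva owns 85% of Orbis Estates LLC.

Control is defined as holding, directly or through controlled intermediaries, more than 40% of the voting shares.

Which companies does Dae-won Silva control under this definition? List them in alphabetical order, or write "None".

Dae-won holds 85% of Larkspur, so Dae-won controls Larkspur.
Dae-won holds 85% of Orbis, so Dae-won controls Orbis.
Larkspur and Dae-won together hold 32% + 30% = 62% of Palisade, so Dae-won controls Palisade.
Dae-won and Palisade and Larkspur together hold 45% + 12% + 25% = 82% of Talus, so Dae-won controls Talus.
Larkspur and Talus and Orbis together hold 8% + 75% + 9% = 92% of Stratus, so Dae-won controls Stratus.
No other company's threshold is met.

Larkspur GmbH, Orbis Estates LLC, Palisade Foods plc, Stratus Pty Ltd, Talus Media AB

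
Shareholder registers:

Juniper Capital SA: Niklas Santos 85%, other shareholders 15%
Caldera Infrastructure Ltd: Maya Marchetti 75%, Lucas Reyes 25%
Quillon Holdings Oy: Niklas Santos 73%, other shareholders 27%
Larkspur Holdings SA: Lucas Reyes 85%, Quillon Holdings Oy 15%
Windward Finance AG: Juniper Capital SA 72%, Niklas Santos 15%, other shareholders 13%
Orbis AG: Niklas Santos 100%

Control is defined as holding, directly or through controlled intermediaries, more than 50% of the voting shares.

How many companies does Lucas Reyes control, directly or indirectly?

Lucas holds 85% of Larkspur, so Lucas controls Larkspur.
No other company's threshold is met.
Lucas controls 1 company.

1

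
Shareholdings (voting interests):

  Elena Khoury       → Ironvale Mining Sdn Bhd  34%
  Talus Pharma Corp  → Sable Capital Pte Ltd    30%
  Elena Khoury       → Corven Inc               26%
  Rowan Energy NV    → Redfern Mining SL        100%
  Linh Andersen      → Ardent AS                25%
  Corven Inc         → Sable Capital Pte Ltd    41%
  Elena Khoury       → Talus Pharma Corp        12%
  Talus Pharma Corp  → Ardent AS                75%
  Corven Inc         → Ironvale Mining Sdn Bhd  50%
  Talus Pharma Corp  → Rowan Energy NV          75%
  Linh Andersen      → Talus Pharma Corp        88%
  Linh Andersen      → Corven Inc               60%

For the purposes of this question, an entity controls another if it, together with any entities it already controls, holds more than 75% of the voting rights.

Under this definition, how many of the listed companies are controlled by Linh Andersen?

Linh holds 88% of Talus, so Linh controls Talus.
Linh and Talus together hold 25% + 75% = 100% of Ardent, so Linh controls Ardent.
No other company's threshold is met.
Linh controls 2 companies.

2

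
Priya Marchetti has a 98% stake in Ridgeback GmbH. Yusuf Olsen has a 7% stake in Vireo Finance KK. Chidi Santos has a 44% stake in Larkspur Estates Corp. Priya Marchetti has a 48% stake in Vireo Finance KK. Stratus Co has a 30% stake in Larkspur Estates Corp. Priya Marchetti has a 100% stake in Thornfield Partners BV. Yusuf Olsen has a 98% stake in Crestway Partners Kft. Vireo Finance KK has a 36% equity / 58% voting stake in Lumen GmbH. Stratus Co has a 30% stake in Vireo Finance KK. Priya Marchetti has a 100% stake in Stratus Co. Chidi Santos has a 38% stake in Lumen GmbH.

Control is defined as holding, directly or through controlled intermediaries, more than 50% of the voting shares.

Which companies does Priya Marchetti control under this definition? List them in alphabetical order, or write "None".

Priya holds 98% of Ridgeback, so Priya controls Ridgeback.
Priya holds 100% of Stratus, so Priya controls Stratus.
Stratus and Priya together hold 30% + 48% = 78% of Vireo, so Priya controls Vireo.
Priya holds 100% of Thornfield, so Priya controls Thornfield.
Vireo holds 58% of Lumen, so Priya controls Lumen.
No other company's threshold is met.

Lumen GmbH, Ridgeback GmbH, Stratus Co, Thornfield Partners BV, Vireo Finance KK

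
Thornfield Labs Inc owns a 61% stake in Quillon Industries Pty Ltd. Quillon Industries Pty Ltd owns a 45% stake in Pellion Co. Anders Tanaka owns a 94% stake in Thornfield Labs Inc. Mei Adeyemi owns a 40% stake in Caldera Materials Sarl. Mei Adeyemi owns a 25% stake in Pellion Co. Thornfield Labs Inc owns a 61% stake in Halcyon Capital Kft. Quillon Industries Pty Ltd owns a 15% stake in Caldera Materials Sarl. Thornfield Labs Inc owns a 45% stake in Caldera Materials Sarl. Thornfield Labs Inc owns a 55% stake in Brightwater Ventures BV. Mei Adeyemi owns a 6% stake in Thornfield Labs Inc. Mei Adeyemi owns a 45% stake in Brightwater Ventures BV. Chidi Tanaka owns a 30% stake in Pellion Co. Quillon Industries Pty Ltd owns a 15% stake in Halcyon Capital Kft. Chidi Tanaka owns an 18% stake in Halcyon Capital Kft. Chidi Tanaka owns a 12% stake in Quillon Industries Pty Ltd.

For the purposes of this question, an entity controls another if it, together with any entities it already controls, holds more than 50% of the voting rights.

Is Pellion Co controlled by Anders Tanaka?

No

Anders holds 94% of Thornfield, so Anders controls Thornfield.
Thornfield holds 61% of Quillon, so Anders controls Quillon.
Thornfield and Quillon together hold 61% + 15% = 76% of Halcyon, so Anders controls Halcyon.
Quillon and Thornfield together hold 15% + 45% = 60% of Caldera, so Anders controls Caldera.
Thornfield holds 55% of Brightwater, so Anders controls Brightwater.
In Pellion, Anders's side holds only 45%, not > 50%.
So Anders does not control Pellion.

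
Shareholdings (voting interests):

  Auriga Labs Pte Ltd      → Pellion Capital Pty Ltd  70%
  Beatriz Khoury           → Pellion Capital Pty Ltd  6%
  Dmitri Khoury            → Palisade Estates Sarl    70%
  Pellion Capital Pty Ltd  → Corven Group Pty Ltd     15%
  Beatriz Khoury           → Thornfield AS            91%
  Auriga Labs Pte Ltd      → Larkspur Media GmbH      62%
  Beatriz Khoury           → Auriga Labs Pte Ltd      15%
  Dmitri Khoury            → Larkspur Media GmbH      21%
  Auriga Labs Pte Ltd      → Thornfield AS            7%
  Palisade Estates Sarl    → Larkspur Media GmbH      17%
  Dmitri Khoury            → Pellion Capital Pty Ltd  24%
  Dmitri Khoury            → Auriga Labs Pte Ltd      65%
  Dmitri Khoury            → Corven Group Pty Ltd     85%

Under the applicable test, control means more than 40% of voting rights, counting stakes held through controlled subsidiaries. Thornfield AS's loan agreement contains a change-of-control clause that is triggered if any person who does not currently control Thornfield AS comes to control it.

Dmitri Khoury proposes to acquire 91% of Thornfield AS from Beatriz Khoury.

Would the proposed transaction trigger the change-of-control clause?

The purchase adds only to Dmitri's holdings (Beatriz's stake shrinks), so Dmitri is the only person who could newly come to control Thornfield.
Dmitri holds 65% of Auriga, so Dmitri controls Auriga.
Dmitri holds 70% of Palisade, so Dmitri controls Palisade.
Dmitri and Auriga together hold 24% + 70% = 94% of Pellion, so Dmitri controls Pellion.
Pellion and Dmitri together hold 15% + 85% = 100% of Corven, so Dmitri controls Corven.
Palisade and Auriga and Dmitri together hold 17% + 62% + 21% = 100% of Larkspur, so Dmitri controls Larkspur.
In Thornfield, Dmitri's side holds only 7%, not > 40%.
So before the transaction, Dmitri does not control Thornfield.
After the purchase, Dmitri holds 91% of Thornfield directly, and Beatriz's stake falls to 0%.
Auriga and Dmitri together hold 7% + 91% = 98% of Thornfield, so Dmitri controls Thornfield.
Dmitri did not control Thornfield before and does after, so the clause is triggered.

Yes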